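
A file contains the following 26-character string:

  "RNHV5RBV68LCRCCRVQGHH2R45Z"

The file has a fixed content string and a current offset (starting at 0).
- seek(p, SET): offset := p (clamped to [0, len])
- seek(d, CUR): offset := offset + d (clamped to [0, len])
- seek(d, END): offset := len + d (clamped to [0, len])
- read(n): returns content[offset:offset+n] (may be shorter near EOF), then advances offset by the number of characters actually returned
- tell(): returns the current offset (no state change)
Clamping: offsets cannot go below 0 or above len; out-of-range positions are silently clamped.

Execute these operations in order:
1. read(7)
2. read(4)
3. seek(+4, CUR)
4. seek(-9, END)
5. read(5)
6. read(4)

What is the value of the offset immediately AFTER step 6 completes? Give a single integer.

After 1 (read(7)): returned 'RNHV5RB', offset=7
After 2 (read(4)): returned 'V68L', offset=11
After 3 (seek(+4, CUR)): offset=15
After 4 (seek(-9, END)): offset=17
After 5 (read(5)): returned 'QGHH2', offset=22
After 6 (read(4)): returned 'R45Z', offset=26

Answer: 26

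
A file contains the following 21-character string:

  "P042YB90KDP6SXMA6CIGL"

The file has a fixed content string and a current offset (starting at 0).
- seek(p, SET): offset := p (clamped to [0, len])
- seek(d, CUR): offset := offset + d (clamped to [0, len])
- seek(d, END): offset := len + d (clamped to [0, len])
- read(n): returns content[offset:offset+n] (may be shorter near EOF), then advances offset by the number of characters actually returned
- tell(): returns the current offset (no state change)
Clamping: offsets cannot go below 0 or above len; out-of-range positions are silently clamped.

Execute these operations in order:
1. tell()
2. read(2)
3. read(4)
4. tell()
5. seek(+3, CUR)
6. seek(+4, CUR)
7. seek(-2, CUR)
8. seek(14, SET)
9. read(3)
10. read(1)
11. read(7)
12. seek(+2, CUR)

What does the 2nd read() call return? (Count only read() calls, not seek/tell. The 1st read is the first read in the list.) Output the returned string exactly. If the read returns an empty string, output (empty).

After 1 (tell()): offset=0
After 2 (read(2)): returned 'P0', offset=2
After 3 (read(4)): returned '42YB', offset=6
After 4 (tell()): offset=6
After 5 (seek(+3, CUR)): offset=9
After 6 (seek(+4, CUR)): offset=13
After 7 (seek(-2, CUR)): offset=11
After 8 (seek(14, SET)): offset=14
After 9 (read(3)): returned 'MA6', offset=17
After 10 (read(1)): returned 'C', offset=18
After 11 (read(7)): returned 'IGL', offset=21
After 12 (seek(+2, CUR)): offset=21

Answer: 42YB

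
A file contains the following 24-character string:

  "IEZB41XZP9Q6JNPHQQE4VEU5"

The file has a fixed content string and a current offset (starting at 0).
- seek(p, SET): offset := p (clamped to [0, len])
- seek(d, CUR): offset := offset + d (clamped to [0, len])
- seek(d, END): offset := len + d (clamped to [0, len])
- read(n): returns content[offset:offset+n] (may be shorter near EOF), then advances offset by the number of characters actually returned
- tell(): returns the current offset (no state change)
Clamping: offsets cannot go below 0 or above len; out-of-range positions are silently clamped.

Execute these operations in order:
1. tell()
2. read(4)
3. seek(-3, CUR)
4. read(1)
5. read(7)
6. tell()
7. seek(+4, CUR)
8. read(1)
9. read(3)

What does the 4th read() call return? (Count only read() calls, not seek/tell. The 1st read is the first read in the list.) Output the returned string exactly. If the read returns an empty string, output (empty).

After 1 (tell()): offset=0
After 2 (read(4)): returned 'IEZB', offset=4
After 3 (seek(-3, CUR)): offset=1
After 4 (read(1)): returned 'E', offset=2
After 5 (read(7)): returned 'ZB41XZP', offset=9
After 6 (tell()): offset=9
After 7 (seek(+4, CUR)): offset=13
After 8 (read(1)): returned 'N', offset=14
After 9 (read(3)): returned 'PHQ', offset=17

Answer: N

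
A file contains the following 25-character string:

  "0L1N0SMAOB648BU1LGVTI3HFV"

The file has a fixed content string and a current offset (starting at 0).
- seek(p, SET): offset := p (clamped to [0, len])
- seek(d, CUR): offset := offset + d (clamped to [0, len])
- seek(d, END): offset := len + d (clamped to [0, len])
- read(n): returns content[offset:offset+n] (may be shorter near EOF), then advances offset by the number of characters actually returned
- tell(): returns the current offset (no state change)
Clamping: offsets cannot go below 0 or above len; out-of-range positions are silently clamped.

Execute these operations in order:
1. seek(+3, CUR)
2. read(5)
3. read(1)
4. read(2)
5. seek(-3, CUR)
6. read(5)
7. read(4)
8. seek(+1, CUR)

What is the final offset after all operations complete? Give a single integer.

Answer: 18

Derivation:
After 1 (seek(+3, CUR)): offset=3
After 2 (read(5)): returned 'N0SMA', offset=8
After 3 (read(1)): returned 'O', offset=9
After 4 (read(2)): returned 'B6', offset=11
After 5 (seek(-3, CUR)): offset=8
After 6 (read(5)): returned 'OB648', offset=13
After 7 (read(4)): returned 'BU1L', offset=17
After 8 (seek(+1, CUR)): offset=18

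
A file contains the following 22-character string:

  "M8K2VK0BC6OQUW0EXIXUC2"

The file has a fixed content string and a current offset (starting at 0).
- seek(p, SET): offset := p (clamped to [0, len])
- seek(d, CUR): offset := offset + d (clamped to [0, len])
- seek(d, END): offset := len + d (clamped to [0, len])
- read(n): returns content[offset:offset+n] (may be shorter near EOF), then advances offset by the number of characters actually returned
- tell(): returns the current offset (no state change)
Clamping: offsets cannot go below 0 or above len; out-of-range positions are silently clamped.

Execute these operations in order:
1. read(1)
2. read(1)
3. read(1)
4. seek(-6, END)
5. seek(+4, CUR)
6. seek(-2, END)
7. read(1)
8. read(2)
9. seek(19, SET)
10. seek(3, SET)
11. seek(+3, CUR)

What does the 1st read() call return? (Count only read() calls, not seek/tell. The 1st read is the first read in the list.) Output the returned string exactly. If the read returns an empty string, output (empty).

After 1 (read(1)): returned 'M', offset=1
After 2 (read(1)): returned '8', offset=2
After 3 (read(1)): returned 'K', offset=3
After 4 (seek(-6, END)): offset=16
After 5 (seek(+4, CUR)): offset=20
After 6 (seek(-2, END)): offset=20
After 7 (read(1)): returned 'C', offset=21
After 8 (read(2)): returned '2', offset=22
After 9 (seek(19, SET)): offset=19
After 10 (seek(3, SET)): offset=3
After 11 (seek(+3, CUR)): offset=6

Answer: M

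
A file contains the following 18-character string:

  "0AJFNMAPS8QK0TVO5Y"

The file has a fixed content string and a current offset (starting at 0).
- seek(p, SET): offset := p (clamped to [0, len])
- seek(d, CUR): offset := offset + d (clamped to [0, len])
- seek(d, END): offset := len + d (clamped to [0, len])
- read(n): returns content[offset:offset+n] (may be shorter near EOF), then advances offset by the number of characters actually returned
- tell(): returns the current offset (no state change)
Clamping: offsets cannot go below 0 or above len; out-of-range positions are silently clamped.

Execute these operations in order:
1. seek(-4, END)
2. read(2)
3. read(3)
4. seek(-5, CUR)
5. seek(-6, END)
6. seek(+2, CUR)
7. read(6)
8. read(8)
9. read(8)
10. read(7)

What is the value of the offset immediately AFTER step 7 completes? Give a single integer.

Answer: 18

Derivation:
After 1 (seek(-4, END)): offset=14
After 2 (read(2)): returned 'VO', offset=16
After 3 (read(3)): returned '5Y', offset=18
After 4 (seek(-5, CUR)): offset=13
After 5 (seek(-6, END)): offset=12
After 6 (seek(+2, CUR)): offset=14
After 7 (read(6)): returned 'VO5Y', offset=18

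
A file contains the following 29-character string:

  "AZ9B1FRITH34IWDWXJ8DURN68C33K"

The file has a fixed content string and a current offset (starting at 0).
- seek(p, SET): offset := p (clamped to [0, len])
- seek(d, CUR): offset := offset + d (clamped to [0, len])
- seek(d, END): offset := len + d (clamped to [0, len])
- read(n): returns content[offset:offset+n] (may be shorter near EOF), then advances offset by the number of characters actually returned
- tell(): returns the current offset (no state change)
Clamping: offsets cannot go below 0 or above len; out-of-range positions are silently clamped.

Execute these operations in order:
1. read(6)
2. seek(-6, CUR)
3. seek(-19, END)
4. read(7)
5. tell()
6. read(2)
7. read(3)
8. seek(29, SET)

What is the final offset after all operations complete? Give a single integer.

Answer: 29

Derivation:
After 1 (read(6)): returned 'AZ9B1F', offset=6
After 2 (seek(-6, CUR)): offset=0
After 3 (seek(-19, END)): offset=10
After 4 (read(7)): returned '34IWDWX', offset=17
After 5 (tell()): offset=17
After 6 (read(2)): returned 'J8', offset=19
After 7 (read(3)): returned 'DUR', offset=22
After 8 (seek(29, SET)): offset=29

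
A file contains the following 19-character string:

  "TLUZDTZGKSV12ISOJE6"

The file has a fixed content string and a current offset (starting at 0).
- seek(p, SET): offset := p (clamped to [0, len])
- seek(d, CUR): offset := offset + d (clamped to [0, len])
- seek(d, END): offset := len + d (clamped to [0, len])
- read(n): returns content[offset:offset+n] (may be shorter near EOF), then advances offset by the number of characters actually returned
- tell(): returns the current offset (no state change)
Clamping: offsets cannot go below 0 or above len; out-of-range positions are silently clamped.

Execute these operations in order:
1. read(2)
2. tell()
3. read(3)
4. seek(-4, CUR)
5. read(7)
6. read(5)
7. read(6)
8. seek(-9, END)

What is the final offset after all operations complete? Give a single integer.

After 1 (read(2)): returned 'TL', offset=2
After 2 (tell()): offset=2
After 3 (read(3)): returned 'UZD', offset=5
After 4 (seek(-4, CUR)): offset=1
After 5 (read(7)): returned 'LUZDTZG', offset=8
After 6 (read(5)): returned 'KSV12', offset=13
After 7 (read(6)): returned 'ISOJE6', offset=19
After 8 (seek(-9, END)): offset=10

Answer: 10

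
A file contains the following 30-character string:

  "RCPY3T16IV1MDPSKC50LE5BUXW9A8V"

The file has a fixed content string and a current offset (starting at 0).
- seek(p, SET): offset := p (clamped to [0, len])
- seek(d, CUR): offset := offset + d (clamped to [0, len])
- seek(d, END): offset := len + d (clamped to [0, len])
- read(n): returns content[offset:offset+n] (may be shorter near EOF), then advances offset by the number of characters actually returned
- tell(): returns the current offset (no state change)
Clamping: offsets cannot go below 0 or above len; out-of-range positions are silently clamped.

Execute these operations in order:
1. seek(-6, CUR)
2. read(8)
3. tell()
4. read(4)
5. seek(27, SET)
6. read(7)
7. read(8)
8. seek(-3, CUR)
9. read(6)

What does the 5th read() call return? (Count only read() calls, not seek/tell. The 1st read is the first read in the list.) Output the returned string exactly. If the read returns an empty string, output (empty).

After 1 (seek(-6, CUR)): offset=0
After 2 (read(8)): returned 'RCPY3T16', offset=8
After 3 (tell()): offset=8
After 4 (read(4)): returned 'IV1M', offset=12
After 5 (seek(27, SET)): offset=27
After 6 (read(7)): returned 'A8V', offset=30
After 7 (read(8)): returned '', offset=30
After 8 (seek(-3, CUR)): offset=27
After 9 (read(6)): returned 'A8V', offset=30

Answer: A8V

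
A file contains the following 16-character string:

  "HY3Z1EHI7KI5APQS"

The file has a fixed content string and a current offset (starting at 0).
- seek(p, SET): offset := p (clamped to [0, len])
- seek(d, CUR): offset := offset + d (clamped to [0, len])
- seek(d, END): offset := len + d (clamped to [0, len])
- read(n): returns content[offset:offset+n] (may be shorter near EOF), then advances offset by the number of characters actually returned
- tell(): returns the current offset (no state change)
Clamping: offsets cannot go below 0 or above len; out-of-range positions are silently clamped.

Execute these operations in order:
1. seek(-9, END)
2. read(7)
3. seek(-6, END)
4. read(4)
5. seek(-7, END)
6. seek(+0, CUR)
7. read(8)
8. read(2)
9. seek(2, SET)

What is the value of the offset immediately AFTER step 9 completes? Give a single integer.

Answer: 2

Derivation:
After 1 (seek(-9, END)): offset=7
After 2 (read(7)): returned 'I7KI5AP', offset=14
After 3 (seek(-6, END)): offset=10
After 4 (read(4)): returned 'I5AP', offset=14
After 5 (seek(-7, END)): offset=9
After 6 (seek(+0, CUR)): offset=9
After 7 (read(8)): returned 'KI5APQS', offset=16
After 8 (read(2)): returned '', offset=16
After 9 (seek(2, SET)): offset=2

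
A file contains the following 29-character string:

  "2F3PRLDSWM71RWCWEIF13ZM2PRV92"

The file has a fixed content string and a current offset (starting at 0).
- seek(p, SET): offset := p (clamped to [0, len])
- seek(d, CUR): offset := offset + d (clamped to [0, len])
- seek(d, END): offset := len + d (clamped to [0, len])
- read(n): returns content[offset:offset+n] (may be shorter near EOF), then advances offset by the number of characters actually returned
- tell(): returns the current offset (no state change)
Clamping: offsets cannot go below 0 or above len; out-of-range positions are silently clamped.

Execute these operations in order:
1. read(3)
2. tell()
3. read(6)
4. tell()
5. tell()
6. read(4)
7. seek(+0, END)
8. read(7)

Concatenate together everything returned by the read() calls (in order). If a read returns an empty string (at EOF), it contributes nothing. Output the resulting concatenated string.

Answer: 2F3PRLDSWM71R

Derivation:
After 1 (read(3)): returned '2F3', offset=3
After 2 (tell()): offset=3
After 3 (read(6)): returned 'PRLDSW', offset=9
After 4 (tell()): offset=9
After 5 (tell()): offset=9
After 6 (read(4)): returned 'M71R', offset=13
After 7 (seek(+0, END)): offset=29
After 8 (read(7)): returned '', offset=29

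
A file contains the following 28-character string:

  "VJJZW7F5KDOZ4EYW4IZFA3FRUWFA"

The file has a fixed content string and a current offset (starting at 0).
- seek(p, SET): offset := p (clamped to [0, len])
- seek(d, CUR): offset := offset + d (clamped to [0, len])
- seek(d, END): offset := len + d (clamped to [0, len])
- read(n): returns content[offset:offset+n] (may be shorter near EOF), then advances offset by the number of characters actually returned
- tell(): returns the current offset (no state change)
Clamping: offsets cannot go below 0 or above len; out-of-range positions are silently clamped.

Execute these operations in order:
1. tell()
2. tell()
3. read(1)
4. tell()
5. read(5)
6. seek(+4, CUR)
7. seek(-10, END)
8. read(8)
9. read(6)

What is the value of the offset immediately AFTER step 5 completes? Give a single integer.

Answer: 6

Derivation:
After 1 (tell()): offset=0
After 2 (tell()): offset=0
After 3 (read(1)): returned 'V', offset=1
After 4 (tell()): offset=1
After 5 (read(5)): returned 'JJZW7', offset=6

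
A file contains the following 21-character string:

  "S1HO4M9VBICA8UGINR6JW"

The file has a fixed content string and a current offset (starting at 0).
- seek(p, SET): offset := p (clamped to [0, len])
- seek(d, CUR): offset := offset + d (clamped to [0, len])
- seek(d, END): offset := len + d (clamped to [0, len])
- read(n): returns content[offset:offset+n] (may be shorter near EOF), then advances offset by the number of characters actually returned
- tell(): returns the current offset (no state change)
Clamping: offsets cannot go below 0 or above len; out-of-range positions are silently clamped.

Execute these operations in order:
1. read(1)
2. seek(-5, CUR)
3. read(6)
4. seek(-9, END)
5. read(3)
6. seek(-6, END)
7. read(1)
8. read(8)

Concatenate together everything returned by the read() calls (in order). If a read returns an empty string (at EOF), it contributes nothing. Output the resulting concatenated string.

After 1 (read(1)): returned 'S', offset=1
After 2 (seek(-5, CUR)): offset=0
After 3 (read(6)): returned 'S1HO4M', offset=6
After 4 (seek(-9, END)): offset=12
After 5 (read(3)): returned '8UG', offset=15
After 6 (seek(-6, END)): offset=15
After 7 (read(1)): returned 'I', offset=16
After 8 (read(8)): returned 'NR6JW', offset=21

Answer: SS1HO4M8UGINR6JW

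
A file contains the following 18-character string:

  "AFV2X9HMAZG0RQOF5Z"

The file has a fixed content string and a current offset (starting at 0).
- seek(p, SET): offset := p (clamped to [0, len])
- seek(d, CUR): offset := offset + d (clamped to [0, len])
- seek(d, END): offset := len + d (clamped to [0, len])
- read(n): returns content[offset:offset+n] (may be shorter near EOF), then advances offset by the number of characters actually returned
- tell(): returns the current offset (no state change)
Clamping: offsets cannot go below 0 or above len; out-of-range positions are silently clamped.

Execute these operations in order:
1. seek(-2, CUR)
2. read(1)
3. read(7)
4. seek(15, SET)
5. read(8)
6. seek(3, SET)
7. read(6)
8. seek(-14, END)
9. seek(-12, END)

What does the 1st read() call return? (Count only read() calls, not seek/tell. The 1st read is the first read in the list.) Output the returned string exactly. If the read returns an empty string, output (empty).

Answer: A

Derivation:
After 1 (seek(-2, CUR)): offset=0
After 2 (read(1)): returned 'A', offset=1
After 3 (read(7)): returned 'FV2X9HM', offset=8
After 4 (seek(15, SET)): offset=15
After 5 (read(8)): returned 'F5Z', offset=18
After 6 (seek(3, SET)): offset=3
After 7 (read(6)): returned '2X9HMA', offset=9
After 8 (seek(-14, END)): offset=4
After 9 (seek(-12, END)): offset=6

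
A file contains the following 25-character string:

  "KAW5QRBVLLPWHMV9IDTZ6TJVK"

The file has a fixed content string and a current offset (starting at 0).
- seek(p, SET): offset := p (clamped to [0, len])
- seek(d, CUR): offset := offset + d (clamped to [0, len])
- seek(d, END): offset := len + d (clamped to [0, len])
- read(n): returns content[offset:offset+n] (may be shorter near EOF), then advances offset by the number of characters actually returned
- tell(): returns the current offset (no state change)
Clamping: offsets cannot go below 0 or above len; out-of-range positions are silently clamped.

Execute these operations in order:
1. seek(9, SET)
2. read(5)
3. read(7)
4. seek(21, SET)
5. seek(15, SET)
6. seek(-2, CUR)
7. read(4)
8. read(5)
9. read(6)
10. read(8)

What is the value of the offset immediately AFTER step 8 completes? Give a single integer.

After 1 (seek(9, SET)): offset=9
After 2 (read(5)): returned 'LPWHM', offset=14
After 3 (read(7)): returned 'V9IDTZ6', offset=21
After 4 (seek(21, SET)): offset=21
After 5 (seek(15, SET)): offset=15
After 6 (seek(-2, CUR)): offset=13
After 7 (read(4)): returned 'MV9I', offset=17
After 8 (read(5)): returned 'DTZ6T', offset=22

Answer: 22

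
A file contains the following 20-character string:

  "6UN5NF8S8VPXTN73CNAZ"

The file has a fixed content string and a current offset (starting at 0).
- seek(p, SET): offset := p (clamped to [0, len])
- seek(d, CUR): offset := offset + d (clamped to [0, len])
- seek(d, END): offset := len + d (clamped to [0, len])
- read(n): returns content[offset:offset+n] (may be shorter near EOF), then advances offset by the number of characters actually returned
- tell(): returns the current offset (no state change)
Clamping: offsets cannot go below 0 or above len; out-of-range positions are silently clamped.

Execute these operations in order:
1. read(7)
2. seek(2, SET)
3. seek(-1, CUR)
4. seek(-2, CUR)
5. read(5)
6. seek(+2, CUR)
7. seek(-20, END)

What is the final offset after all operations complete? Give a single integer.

Answer: 0

Derivation:
After 1 (read(7)): returned '6UN5NF8', offset=7
After 2 (seek(2, SET)): offset=2
After 3 (seek(-1, CUR)): offset=1
After 4 (seek(-2, CUR)): offset=0
After 5 (read(5)): returned '6UN5N', offset=5
After 6 (seek(+2, CUR)): offset=7
After 7 (seek(-20, END)): offset=0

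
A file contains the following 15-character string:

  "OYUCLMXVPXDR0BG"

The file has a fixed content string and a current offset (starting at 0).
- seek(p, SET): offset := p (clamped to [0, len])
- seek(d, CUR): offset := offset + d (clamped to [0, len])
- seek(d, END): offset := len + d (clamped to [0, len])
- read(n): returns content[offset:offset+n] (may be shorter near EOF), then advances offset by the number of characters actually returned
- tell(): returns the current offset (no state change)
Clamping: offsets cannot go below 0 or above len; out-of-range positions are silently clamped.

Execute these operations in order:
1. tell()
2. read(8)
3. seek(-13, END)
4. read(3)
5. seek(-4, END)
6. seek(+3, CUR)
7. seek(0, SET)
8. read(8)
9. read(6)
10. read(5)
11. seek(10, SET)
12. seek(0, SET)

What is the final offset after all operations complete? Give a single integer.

Answer: 0

Derivation:
After 1 (tell()): offset=0
After 2 (read(8)): returned 'OYUCLMXV', offset=8
After 3 (seek(-13, END)): offset=2
After 4 (read(3)): returned 'UCL', offset=5
After 5 (seek(-4, END)): offset=11
After 6 (seek(+3, CUR)): offset=14
After 7 (seek(0, SET)): offset=0
After 8 (read(8)): returned 'OYUCLMXV', offset=8
After 9 (read(6)): returned 'PXDR0B', offset=14
After 10 (read(5)): returned 'G', offset=15
After 11 (seek(10, SET)): offset=10
After 12 (seek(0, SET)): offset=0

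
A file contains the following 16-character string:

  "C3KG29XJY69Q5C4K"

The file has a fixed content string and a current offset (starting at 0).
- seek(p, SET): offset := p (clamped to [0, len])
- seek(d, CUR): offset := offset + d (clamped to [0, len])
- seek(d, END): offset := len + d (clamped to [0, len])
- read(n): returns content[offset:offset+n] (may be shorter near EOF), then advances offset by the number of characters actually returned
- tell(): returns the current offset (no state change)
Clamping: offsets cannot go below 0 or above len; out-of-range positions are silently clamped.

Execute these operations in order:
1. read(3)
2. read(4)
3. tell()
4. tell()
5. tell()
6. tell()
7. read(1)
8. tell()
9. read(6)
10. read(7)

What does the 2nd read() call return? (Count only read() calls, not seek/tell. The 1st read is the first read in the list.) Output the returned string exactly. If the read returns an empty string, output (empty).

After 1 (read(3)): returned 'C3K', offset=3
After 2 (read(4)): returned 'G29X', offset=7
After 3 (tell()): offset=7
After 4 (tell()): offset=7
After 5 (tell()): offset=7
After 6 (tell()): offset=7
After 7 (read(1)): returned 'J', offset=8
After 8 (tell()): offset=8
After 9 (read(6)): returned 'Y69Q5C', offset=14
After 10 (read(7)): returned '4K', offset=16

Answer: G29X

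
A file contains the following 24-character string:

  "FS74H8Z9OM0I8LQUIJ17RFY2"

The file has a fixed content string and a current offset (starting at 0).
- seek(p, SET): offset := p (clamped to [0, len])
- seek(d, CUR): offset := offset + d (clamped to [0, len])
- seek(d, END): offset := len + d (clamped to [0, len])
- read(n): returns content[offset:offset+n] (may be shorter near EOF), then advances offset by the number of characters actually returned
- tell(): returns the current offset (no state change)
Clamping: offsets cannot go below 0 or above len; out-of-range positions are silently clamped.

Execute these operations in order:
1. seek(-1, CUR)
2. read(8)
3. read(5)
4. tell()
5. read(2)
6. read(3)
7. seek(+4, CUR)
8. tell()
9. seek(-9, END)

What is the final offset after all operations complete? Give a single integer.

Answer: 15

Derivation:
After 1 (seek(-1, CUR)): offset=0
After 2 (read(8)): returned 'FS74H8Z9', offset=8
After 3 (read(5)): returned 'OM0I8', offset=13
After 4 (tell()): offset=13
After 5 (read(2)): returned 'LQ', offset=15
After 6 (read(3)): returned 'UIJ', offset=18
After 7 (seek(+4, CUR)): offset=22
After 8 (tell()): offset=22
After 9 (seek(-9, END)): offset=15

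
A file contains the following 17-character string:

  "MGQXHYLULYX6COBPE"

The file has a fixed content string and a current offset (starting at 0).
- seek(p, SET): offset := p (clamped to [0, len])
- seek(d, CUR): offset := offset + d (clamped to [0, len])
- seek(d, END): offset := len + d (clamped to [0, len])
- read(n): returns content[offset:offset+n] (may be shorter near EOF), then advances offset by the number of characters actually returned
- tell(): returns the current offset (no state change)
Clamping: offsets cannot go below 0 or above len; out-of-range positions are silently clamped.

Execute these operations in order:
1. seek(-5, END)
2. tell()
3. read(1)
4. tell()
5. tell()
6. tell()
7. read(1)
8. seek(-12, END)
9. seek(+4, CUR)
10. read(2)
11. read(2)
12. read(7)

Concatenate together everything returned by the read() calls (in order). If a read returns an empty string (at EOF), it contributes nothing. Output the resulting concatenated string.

Answer: COYX6COBPE

Derivation:
After 1 (seek(-5, END)): offset=12
After 2 (tell()): offset=12
After 3 (read(1)): returned 'C', offset=13
After 4 (tell()): offset=13
After 5 (tell()): offset=13
After 6 (tell()): offset=13
After 7 (read(1)): returned 'O', offset=14
After 8 (seek(-12, END)): offset=5
After 9 (seek(+4, CUR)): offset=9
After 10 (read(2)): returned 'YX', offset=11
After 11 (read(2)): returned '6C', offset=13
After 12 (read(7)): returned 'OBPE', offset=17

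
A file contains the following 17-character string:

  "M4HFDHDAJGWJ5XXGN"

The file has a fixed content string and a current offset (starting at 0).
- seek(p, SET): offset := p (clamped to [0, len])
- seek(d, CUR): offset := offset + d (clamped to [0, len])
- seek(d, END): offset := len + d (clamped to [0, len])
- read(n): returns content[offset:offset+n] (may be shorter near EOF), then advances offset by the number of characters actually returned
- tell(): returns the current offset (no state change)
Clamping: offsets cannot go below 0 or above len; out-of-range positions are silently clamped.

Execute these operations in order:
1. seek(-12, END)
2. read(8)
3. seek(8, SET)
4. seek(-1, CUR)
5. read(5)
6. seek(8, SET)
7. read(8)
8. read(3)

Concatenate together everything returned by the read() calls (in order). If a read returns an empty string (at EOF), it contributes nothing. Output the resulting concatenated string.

After 1 (seek(-12, END)): offset=5
After 2 (read(8)): returned 'HDAJGWJ5', offset=13
After 3 (seek(8, SET)): offset=8
After 4 (seek(-1, CUR)): offset=7
After 5 (read(5)): returned 'AJGWJ', offset=12
After 6 (seek(8, SET)): offset=8
After 7 (read(8)): returned 'JGWJ5XXG', offset=16
After 8 (read(3)): returned 'N', offset=17

Answer: HDAJGWJ5AJGWJJGWJ5XXGN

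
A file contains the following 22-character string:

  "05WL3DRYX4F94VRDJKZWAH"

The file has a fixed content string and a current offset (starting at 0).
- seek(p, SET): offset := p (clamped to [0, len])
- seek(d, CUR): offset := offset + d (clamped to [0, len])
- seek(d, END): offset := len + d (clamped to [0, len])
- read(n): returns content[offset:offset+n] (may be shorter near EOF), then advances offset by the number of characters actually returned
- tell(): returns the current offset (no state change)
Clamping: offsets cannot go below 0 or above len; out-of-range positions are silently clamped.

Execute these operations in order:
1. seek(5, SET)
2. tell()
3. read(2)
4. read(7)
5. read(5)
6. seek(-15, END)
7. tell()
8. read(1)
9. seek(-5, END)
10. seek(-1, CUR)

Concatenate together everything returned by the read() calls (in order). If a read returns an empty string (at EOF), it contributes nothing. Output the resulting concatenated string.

After 1 (seek(5, SET)): offset=5
After 2 (tell()): offset=5
After 3 (read(2)): returned 'DR', offset=7
After 4 (read(7)): returned 'YX4F94V', offset=14
After 5 (read(5)): returned 'RDJKZ', offset=19
After 6 (seek(-15, END)): offset=7
After 7 (tell()): offset=7
After 8 (read(1)): returned 'Y', offset=8
After 9 (seek(-5, END)): offset=17
After 10 (seek(-1, CUR)): offset=16

Answer: DRYX4F94VRDJKZY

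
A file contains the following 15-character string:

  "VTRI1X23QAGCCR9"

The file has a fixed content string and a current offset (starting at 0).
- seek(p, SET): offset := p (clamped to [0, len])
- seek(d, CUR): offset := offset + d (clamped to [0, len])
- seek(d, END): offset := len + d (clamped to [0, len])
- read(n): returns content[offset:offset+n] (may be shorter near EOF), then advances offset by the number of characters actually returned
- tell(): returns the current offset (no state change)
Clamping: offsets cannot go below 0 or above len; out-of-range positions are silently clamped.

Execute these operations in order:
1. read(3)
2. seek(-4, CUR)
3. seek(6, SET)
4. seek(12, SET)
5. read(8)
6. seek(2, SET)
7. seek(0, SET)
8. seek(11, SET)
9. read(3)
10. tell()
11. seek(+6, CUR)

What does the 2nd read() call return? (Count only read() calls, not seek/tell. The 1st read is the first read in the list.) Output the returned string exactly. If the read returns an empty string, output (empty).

After 1 (read(3)): returned 'VTR', offset=3
After 2 (seek(-4, CUR)): offset=0
After 3 (seek(6, SET)): offset=6
After 4 (seek(12, SET)): offset=12
After 5 (read(8)): returned 'CR9', offset=15
After 6 (seek(2, SET)): offset=2
After 7 (seek(0, SET)): offset=0
After 8 (seek(11, SET)): offset=11
After 9 (read(3)): returned 'CCR', offset=14
After 10 (tell()): offset=14
After 11 (seek(+6, CUR)): offset=15

Answer: CR9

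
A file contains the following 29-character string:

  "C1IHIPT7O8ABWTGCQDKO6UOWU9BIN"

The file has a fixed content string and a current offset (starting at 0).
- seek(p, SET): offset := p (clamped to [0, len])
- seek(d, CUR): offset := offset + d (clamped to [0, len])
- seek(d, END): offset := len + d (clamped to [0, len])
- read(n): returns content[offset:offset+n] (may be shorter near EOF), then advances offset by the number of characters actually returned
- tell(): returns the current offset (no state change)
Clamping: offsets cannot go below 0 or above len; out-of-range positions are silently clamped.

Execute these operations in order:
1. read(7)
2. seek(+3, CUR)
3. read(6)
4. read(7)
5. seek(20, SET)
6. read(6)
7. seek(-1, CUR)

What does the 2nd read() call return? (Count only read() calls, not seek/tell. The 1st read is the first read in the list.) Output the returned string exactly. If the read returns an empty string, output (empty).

After 1 (read(7)): returned 'C1IHIPT', offset=7
After 2 (seek(+3, CUR)): offset=10
After 3 (read(6)): returned 'ABWTGC', offset=16
After 4 (read(7)): returned 'QDKO6UO', offset=23
After 5 (seek(20, SET)): offset=20
After 6 (read(6)): returned '6UOWU9', offset=26
After 7 (seek(-1, CUR)): offset=25

Answer: ABWTGC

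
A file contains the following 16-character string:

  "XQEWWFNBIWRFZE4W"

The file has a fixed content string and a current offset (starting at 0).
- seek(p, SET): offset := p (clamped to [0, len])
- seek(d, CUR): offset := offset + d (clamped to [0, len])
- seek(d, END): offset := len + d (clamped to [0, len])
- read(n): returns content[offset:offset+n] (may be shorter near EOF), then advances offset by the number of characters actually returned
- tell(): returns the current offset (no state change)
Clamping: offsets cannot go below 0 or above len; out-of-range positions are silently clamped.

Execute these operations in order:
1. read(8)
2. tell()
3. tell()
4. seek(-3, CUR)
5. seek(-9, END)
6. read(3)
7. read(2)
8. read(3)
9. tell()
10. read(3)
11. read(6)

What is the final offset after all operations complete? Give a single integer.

Answer: 16

Derivation:
After 1 (read(8)): returned 'XQEWWFNB', offset=8
After 2 (tell()): offset=8
After 3 (tell()): offset=8
After 4 (seek(-3, CUR)): offset=5
After 5 (seek(-9, END)): offset=7
After 6 (read(3)): returned 'BIW', offset=10
After 7 (read(2)): returned 'RF', offset=12
After 8 (read(3)): returned 'ZE4', offset=15
After 9 (tell()): offset=15
After 10 (read(3)): returned 'W', offset=16
After 11 (read(6)): returned '', offset=16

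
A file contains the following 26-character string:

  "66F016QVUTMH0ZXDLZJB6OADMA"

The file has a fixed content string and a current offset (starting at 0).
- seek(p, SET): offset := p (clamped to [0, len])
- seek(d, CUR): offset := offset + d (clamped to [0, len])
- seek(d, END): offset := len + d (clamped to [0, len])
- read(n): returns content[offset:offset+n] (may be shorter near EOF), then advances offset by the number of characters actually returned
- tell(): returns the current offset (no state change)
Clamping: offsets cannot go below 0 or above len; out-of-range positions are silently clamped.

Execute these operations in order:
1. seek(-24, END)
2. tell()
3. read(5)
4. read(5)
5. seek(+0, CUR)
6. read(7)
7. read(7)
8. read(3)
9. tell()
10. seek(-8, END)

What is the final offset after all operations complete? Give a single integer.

After 1 (seek(-24, END)): offset=2
After 2 (tell()): offset=2
After 3 (read(5)): returned 'F016Q', offset=7
After 4 (read(5)): returned 'VUTMH', offset=12
After 5 (seek(+0, CUR)): offset=12
After 6 (read(7)): returned '0ZXDLZJ', offset=19
After 7 (read(7)): returned 'B6OADMA', offset=26
After 8 (read(3)): returned '', offset=26
After 9 (tell()): offset=26
After 10 (seek(-8, END)): offset=18

Answer: 18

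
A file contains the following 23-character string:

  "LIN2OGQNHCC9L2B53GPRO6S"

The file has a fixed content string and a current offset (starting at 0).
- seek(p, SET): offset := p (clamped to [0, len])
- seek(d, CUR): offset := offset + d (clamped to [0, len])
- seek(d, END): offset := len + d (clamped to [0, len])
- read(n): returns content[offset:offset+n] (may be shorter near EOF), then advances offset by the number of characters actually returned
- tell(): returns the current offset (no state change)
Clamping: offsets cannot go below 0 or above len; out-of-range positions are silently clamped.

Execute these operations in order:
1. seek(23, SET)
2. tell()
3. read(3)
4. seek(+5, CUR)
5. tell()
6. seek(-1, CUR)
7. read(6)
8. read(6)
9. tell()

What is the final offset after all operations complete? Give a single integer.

After 1 (seek(23, SET)): offset=23
After 2 (tell()): offset=23
After 3 (read(3)): returned '', offset=23
After 4 (seek(+5, CUR)): offset=23
After 5 (tell()): offset=23
After 6 (seek(-1, CUR)): offset=22
After 7 (read(6)): returned 'S', offset=23
After 8 (read(6)): returned '', offset=23
After 9 (tell()): offset=23

Answer: 23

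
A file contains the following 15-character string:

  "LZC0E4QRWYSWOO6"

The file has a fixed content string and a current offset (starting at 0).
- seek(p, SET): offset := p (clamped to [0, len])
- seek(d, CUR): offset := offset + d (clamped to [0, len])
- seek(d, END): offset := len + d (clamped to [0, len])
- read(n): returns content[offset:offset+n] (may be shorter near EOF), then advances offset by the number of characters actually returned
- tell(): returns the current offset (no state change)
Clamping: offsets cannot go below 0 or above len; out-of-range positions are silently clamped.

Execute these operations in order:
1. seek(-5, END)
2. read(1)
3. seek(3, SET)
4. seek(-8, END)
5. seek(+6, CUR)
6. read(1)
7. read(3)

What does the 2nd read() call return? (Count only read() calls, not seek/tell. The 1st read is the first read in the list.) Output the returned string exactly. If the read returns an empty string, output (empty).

Answer: O

Derivation:
After 1 (seek(-5, END)): offset=10
After 2 (read(1)): returned 'S', offset=11
After 3 (seek(3, SET)): offset=3
After 4 (seek(-8, END)): offset=7
After 5 (seek(+6, CUR)): offset=13
After 6 (read(1)): returned 'O', offset=14
After 7 (read(3)): returned '6', offset=15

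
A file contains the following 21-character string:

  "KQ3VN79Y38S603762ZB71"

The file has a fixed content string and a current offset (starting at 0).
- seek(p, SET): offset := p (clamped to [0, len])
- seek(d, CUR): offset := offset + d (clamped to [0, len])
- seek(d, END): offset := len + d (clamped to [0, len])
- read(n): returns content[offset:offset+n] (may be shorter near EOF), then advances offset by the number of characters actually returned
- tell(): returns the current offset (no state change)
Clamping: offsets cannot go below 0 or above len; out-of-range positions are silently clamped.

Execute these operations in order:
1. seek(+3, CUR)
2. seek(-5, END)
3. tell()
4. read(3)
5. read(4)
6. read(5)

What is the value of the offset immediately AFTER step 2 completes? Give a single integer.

After 1 (seek(+3, CUR)): offset=3
After 2 (seek(-5, END)): offset=16

Answer: 16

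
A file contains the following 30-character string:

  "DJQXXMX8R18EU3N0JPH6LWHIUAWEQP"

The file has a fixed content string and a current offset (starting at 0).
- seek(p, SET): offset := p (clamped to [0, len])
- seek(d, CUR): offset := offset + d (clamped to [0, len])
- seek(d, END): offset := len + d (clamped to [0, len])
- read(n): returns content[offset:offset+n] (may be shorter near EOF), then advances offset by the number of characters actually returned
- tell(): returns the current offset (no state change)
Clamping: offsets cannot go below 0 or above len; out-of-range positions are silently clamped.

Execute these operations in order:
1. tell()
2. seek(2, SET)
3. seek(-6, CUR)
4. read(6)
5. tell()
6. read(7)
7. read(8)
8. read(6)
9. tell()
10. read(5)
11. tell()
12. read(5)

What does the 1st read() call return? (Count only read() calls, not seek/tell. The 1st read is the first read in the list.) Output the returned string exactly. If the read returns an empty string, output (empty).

After 1 (tell()): offset=0
After 2 (seek(2, SET)): offset=2
After 3 (seek(-6, CUR)): offset=0
After 4 (read(6)): returned 'DJQXXM', offset=6
After 5 (tell()): offset=6
After 6 (read(7)): returned 'X8R18EU', offset=13
After 7 (read(8)): returned '3N0JPH6L', offset=21
After 8 (read(6)): returned 'WHIUAW', offset=27
After 9 (tell()): offset=27
After 10 (read(5)): returned 'EQP', offset=30
After 11 (tell()): offset=30
After 12 (read(5)): returned '', offset=30

Answer: DJQXXM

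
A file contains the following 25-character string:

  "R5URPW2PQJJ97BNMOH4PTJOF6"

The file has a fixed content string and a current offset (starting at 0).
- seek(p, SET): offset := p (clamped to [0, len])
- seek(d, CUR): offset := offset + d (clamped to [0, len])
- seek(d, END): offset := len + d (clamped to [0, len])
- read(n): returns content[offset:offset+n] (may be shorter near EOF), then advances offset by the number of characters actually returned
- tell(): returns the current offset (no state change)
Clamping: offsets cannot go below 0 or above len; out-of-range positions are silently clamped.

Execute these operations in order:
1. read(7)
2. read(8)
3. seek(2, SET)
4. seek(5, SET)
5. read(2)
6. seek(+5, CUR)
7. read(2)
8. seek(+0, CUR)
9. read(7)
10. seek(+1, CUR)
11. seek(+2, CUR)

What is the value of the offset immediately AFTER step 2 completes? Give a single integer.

After 1 (read(7)): returned 'R5URPW2', offset=7
After 2 (read(8)): returned 'PQJJ97BN', offset=15

Answer: 15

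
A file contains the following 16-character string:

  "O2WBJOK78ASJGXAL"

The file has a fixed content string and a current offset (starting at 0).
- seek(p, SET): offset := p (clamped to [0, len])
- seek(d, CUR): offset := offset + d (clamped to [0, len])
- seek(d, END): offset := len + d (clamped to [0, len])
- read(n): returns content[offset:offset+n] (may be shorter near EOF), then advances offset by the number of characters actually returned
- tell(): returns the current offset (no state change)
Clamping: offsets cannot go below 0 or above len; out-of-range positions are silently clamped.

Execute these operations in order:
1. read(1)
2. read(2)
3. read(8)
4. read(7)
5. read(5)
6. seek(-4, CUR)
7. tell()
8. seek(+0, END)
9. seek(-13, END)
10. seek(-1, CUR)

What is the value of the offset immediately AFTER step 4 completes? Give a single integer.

After 1 (read(1)): returned 'O', offset=1
After 2 (read(2)): returned '2W', offset=3
After 3 (read(8)): returned 'BJOK78AS', offset=11
After 4 (read(7)): returned 'JGXAL', offset=16

Answer: 16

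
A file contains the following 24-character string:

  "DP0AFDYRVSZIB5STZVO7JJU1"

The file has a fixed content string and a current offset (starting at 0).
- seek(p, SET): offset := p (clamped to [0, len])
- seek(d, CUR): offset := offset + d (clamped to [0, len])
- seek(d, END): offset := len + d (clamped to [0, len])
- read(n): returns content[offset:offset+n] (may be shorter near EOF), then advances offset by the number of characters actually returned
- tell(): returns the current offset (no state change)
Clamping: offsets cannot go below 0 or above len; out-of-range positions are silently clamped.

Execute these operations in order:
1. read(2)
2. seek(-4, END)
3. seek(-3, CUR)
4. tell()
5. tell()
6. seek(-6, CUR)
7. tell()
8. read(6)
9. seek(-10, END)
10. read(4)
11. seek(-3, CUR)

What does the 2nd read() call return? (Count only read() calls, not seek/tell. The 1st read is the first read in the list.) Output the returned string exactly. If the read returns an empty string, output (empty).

Answer: IB5STZ

Derivation:
After 1 (read(2)): returned 'DP', offset=2
After 2 (seek(-4, END)): offset=20
After 3 (seek(-3, CUR)): offset=17
After 4 (tell()): offset=17
After 5 (tell()): offset=17
After 6 (seek(-6, CUR)): offset=11
After 7 (tell()): offset=11
After 8 (read(6)): returned 'IB5STZ', offset=17
After 9 (seek(-10, END)): offset=14
After 10 (read(4)): returned 'STZV', offset=18
After 11 (seek(-3, CUR)): offset=15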